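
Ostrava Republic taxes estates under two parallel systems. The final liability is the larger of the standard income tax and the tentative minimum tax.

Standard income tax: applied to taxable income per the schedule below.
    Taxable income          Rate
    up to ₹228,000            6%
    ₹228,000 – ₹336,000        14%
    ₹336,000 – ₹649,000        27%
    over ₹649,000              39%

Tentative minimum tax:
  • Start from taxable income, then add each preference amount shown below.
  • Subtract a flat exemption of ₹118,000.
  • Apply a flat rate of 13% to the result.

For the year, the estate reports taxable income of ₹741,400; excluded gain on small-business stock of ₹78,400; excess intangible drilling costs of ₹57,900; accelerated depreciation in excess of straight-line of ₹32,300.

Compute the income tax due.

Tentative minimum tax:
  Adjusted income: ₹741,400 + ₹78,400 + ₹57,900 + ₹32,300 = ₹910,000
  Less exemption ₹118,000 → base ₹792,000
  ₹792,000 × 13% = ₹102,960

Standard income tax:
  ₹228,000 × 6% = ₹13,680
  ₹108,000 × 14% = ₹15,120
  ₹313,000 × 27% = ₹84,510
  ₹92,400 × 39% = ₹36,036
  → ₹149,346

₹149,346 > ₹102,960, so the standard income tax governs.

₹149,346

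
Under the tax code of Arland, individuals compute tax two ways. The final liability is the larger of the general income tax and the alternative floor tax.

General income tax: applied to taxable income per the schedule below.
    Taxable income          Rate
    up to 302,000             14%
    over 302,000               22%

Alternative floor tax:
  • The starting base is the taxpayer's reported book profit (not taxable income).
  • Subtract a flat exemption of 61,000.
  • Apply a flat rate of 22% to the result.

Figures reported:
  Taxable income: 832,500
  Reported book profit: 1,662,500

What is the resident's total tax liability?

General income tax:
  302,000 × 14% = 42,280
  530,500 × 22% = 116,710
  → 158,990

Alternative floor tax:
  Base (reported book profit): 1,662,500
  Less exemption 61,000 → base 1,601,500
  1,601,500 × 22% = 352,330

352,330 > 158,990, so the alternative floor tax is the binding amount.

352,330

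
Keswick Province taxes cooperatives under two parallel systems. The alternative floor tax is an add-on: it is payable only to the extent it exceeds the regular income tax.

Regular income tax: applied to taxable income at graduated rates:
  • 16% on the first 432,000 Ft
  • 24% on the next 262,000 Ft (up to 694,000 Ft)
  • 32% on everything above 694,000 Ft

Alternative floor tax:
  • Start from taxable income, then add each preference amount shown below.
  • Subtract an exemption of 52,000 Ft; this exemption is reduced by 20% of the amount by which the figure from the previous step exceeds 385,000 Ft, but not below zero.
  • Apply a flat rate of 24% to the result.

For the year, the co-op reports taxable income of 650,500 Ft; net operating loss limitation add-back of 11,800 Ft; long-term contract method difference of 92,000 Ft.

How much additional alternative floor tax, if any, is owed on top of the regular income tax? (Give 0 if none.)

59,472 Ft

Regular income tax:
  432,000 Ft × 16% = 69,120 Ft
  218,500 Ft × 24% = 52,440 Ft
  → 121,560 Ft

Alternative floor tax:
  Adjusted income: 650,500 Ft + 11,800 Ft + 92,000 Ft = 754,300 Ft
  Exemption: 20% × (754,300 Ft − 385,000 Ft) = 73,860 Ft ≥ 52,000 Ft, so the exemption is fully phased out
  Base: 754,300 Ft − 0 Ft = 754,300 Ft
  754,300 Ft × 24% = 181,032 Ft

Excess of alternative floor tax over regular income tax: 181,032 Ft − 121,560 Ft = 59,472 Ft.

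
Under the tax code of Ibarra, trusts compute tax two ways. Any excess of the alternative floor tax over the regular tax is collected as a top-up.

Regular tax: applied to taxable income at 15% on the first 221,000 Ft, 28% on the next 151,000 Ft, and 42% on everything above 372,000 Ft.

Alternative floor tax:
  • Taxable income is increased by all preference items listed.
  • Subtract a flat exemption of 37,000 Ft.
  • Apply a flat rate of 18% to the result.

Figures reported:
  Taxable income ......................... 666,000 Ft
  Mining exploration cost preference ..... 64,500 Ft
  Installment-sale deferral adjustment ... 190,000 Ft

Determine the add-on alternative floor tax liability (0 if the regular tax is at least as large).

Regular tax:
  221,000 Ft × 15% = 33,150 Ft
  151,000 Ft × 28% = 42,280 Ft
  294,000 Ft × 42% = 123,480 Ft
  → 198,910 Ft

Alternative floor tax:
  Adjusted income: 666,000 Ft + 64,500 Ft + 190,000 Ft = 920,500 Ft
  Less exemption 37,000 Ft → base 883,500 Ft
  883,500 Ft × 18% = 159,030 Ft

159,030 Ft ≤ 198,910 Ft, so no add-on is due.

0 Ft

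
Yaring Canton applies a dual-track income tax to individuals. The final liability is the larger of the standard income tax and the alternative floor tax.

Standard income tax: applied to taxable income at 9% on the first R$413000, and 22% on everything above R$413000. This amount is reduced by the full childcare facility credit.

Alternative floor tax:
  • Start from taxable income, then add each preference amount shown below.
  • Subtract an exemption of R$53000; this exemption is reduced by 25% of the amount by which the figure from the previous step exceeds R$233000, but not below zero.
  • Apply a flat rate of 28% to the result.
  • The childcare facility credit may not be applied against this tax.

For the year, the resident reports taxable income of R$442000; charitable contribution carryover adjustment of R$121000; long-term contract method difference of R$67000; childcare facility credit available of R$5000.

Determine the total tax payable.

R$176400

Alternative floor tax:
  Adjusted income: R$442000 + R$121000 + R$67000 = R$630000
  Exemption: 25% × (R$630000 − R$233000) = R$99250 ≥ R$53000, so the exemption is fully phased out
  Base: R$630000 − R$0 = R$630000
  R$630000 × 28% = R$176400

Standard income tax:
  R$413000 × 9% = R$37170
  R$29000 × 22% = R$6380
  → R$43550
  Less childcare facility credit R$5000 → R$38550

R$176400 > R$38550, so the alternative floor tax is the binding amount.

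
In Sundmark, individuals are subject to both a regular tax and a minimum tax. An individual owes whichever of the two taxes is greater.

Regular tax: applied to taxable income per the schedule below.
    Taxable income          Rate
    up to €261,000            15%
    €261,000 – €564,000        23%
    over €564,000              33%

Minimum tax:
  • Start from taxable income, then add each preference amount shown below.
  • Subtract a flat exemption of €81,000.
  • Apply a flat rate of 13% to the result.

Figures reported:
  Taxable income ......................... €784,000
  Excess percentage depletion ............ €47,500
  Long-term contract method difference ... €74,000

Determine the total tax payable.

Minimum tax:
  Adjusted income: €784,000 + €47,500 + €74,000 = €905,500
  Less exemption €81,000 → base €824,500
  €824,500 × 13% = €107,185

Regular tax:
  €261,000 × 15% = €39,150
  €303,000 × 23% = €69,690
  €220,000 × 33% = €72,600
  → €181,440

€181,440 > €107,185, so the regular tax governs.

€181,440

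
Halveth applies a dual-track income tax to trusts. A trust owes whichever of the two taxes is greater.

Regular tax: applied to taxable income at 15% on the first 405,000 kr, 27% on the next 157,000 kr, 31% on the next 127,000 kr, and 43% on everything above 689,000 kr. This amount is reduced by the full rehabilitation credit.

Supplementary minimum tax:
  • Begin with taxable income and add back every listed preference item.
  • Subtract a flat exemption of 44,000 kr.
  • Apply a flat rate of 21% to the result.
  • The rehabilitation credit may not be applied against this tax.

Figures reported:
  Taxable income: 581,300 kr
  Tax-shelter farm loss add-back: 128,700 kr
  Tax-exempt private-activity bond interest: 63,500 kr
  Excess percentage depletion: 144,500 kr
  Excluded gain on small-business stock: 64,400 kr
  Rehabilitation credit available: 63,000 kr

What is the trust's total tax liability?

197,064 kr

Supplementary minimum tax:
  Adjusted income: 581,300 kr + 128,700 kr + 63,500 kr + 144,500 kr + 64,400 kr = 982,400 kr
  Less exemption 44,000 kr → base 938,400 kr
  938,400 kr × 21% = 197,064 kr

Regular tax:
  405,000 kr × 15% = 60,750 kr
  157,000 kr × 27% = 42,390 kr
  19,300 kr × 31% = 5,983 kr
  → 109,123 kr
  Less rehabilitation credit 63,000 kr → 46,123 kr

197,064 kr > 46,123 kr, so the supplementary minimum tax is the binding amount.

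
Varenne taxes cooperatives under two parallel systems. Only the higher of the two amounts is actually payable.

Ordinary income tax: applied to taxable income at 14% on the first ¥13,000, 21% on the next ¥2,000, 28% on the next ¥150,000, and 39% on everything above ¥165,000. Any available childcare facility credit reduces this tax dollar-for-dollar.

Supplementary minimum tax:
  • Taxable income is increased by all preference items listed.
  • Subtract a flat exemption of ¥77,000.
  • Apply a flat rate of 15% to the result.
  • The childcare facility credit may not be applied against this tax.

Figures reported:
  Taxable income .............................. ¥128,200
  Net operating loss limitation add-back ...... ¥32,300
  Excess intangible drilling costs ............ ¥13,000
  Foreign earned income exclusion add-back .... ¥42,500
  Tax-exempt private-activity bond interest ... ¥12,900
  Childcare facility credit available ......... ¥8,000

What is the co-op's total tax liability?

¥25,936

Ordinary income tax:
  ¥13,000 × 14% = ¥1,820
  ¥2,000 × 21% = ¥420
  ¥113,200 × 28% = ¥31,696
  → ¥33,936
  Less childcare facility credit ¥8,000 → ¥25,936

Supplementary minimum tax:
  Adjusted income: ¥128,200 + ¥32,300 + ¥13,000 + ¥42,500 + ¥12,900 = ¥228,900
  Less exemption ¥77,000 → base ¥151,900
  ¥151,900 × 15% = ¥22,785

¥25,936 > ¥22,785, so the ordinary income tax governs.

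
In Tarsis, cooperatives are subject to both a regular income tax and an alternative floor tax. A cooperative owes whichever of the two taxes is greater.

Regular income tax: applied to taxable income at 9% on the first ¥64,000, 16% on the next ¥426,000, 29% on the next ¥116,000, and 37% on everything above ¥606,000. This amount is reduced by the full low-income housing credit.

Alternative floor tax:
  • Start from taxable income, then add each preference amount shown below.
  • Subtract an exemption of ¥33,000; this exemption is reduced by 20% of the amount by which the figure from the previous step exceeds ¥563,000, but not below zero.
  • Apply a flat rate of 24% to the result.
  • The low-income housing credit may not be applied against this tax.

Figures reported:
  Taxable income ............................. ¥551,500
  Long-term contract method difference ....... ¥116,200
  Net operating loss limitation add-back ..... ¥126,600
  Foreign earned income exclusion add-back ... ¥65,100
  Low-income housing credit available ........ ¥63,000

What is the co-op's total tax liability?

Regular income tax:
  ¥64,000 × 9% = ¥5,760
  ¥426,000 × 16% = ¥68,160
  ¥61,500 × 29% = ¥17,835
  → ¥91,755
  Less low-income housing credit ¥63,000 → ¥28,755

Alternative floor tax:
  Adjusted income: ¥551,500 + ¥116,200 + ¥126,600 + ¥65,100 = ¥859,400
  Exemption: 20% × (¥859,400 − ¥563,000) = ¥59,280 ≥ ¥33,000, so the exemption is fully phased out
  Base: ¥859,400 − ¥0 = ¥859,400
  ¥859,400 × 24% = ¥206,256

¥206,256 > ¥28,755, so the alternative floor tax is the binding amount.

¥206,256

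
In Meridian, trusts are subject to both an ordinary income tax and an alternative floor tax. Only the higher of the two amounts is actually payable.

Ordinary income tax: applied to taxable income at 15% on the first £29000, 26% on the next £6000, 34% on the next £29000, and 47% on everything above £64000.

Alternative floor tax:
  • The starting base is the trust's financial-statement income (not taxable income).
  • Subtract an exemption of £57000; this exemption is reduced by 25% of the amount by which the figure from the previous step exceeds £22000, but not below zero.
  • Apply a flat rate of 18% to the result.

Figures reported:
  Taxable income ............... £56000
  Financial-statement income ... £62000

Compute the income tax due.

£13050

Alternative floor tax:
  Base (financial-statement income): £62000
  Exemption: £57000 − 25% × (£62000 − £22000) = £57000 − £10000 = £47000
  Base: £62000 − £47000 = £15000
  £15000 × 18% = £2700

Ordinary income tax:
  £29000 × 15% = £4350
  £6000 × 26% = £1560
  £21000 × 34% = £7140
  → £13050

£13050 > £2700, so the ordinary income tax governs.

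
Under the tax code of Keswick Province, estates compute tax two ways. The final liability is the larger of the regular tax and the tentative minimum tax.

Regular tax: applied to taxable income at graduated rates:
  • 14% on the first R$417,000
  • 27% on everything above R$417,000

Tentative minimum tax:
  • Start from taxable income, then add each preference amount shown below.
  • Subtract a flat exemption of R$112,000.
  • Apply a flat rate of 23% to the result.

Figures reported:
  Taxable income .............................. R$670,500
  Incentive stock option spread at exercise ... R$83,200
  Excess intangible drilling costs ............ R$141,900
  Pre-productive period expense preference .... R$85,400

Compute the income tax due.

Tentative minimum tax:
  Adjusted income: R$670,500 + R$83,200 + R$141,900 + R$85,400 = R$981,000
  Less exemption R$112,000 → base R$869,000
  R$869,000 × 23% = R$199,870

Regular tax:
  R$417,000 × 14% = R$58,380
  R$253,500 × 27% = R$68,445
  → R$126,825

R$199,870 > R$126,825, so the tentative minimum tax is the binding amount.

R$199,870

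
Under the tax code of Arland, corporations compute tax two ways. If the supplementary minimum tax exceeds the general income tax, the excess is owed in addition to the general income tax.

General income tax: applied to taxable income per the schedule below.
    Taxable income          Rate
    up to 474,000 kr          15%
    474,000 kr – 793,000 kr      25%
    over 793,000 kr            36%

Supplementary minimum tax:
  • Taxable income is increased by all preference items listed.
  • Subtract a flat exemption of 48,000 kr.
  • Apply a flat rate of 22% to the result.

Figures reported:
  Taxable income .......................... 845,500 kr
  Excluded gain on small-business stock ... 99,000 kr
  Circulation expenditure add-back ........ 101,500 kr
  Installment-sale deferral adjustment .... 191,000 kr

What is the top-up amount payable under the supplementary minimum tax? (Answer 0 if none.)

91,830 kr

Supplementary minimum tax:
  Adjusted income: 845,500 kr + 99,000 kr + 101,500 kr + 191,000 kr = 1,237,000 kr
  Less exemption 48,000 kr → base 1,189,000 kr
  1,189,000 kr × 22% = 261,580 kr

General income tax:
  474,000 kr × 15% = 71,100 kr
  319,000 kr × 25% = 79,750 kr
  52,500 kr × 36% = 18,900 kr
  → 169,750 kr

Excess of supplementary minimum tax over general income tax: 261,580 kr − 169,750 kr = 91,830 kr.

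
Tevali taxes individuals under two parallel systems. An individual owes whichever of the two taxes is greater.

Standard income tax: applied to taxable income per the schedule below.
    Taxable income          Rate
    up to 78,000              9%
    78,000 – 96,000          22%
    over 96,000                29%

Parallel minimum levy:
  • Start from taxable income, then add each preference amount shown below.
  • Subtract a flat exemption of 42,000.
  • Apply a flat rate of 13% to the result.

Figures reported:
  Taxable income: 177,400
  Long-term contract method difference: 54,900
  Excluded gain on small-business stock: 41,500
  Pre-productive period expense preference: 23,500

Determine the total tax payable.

Parallel minimum levy:
  Adjusted income: 177,400 + 54,900 + 41,500 + 23,500 = 297,300
  Less exemption 42,000 → base 255,300
  255,300 × 13% = 33,189

Standard income tax:
  78,000 × 9% = 7,020
  18,000 × 22% = 3,960
  81,400 × 29% = 23,606
  → 34,586

34,586 > 33,189, so the standard income tax governs.

34,586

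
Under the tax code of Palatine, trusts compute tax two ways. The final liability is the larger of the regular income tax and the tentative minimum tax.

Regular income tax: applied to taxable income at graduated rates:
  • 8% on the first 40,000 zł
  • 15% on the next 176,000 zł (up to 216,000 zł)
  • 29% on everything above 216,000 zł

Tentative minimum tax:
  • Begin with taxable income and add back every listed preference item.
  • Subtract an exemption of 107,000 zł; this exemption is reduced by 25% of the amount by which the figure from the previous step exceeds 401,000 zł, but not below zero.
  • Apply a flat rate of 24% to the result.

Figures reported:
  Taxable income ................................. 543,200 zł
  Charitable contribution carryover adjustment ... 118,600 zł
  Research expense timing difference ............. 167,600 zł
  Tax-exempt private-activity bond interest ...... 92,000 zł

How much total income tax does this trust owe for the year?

Tentative minimum tax:
  Adjusted income: 543,200 zł + 118,600 zł + 167,600 zł + 92,000 zł = 921,400 zł
  Exemption: 25% × (921,400 zł − 401,000 zł) = 130,100 zł ≥ 107,000 zł, so the exemption is fully phased out
  Base: 921,400 zł − 0 zł = 921,400 zł
  921,400 zł × 24% = 221,136 zł

Regular income tax:
  40,000 zł × 8% = 3,200 zł
  176,000 zł × 15% = 26,400 zł
  327,200 zł × 29% = 94,888 zł
  → 124,488 zł

221,136 zł > 124,488 zł, so the tentative minimum tax is the binding amount.

221,136 zł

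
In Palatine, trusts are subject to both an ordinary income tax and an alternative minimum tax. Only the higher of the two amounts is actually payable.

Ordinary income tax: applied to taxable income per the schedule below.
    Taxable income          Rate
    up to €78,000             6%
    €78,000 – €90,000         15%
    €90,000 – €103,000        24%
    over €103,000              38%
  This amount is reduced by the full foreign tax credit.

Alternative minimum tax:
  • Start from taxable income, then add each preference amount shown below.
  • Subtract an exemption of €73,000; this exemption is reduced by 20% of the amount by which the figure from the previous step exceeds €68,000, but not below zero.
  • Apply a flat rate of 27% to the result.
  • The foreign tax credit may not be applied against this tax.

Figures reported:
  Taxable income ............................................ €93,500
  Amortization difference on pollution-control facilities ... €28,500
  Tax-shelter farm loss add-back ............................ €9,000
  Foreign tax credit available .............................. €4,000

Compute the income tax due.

€19,062

Ordinary income tax:
  €78,000 × 6% = €4,680
  €12,000 × 15% = €1,800
  €3,500 × 24% = €840
  → €7,320
  Less foreign tax credit €4,000 → €3,320

Alternative minimum tax:
  Adjusted income: €93,500 + €28,500 + €9,000 = €131,000
  Exemption: €73,000 − 20% × (€131,000 − €68,000) = €73,000 − €12,600 = €60,400
  Base: €131,000 − €60,400 = €70,600
  €70,600 × 27% = €19,062

€19,062 > €3,320, so the alternative minimum tax is the binding amount.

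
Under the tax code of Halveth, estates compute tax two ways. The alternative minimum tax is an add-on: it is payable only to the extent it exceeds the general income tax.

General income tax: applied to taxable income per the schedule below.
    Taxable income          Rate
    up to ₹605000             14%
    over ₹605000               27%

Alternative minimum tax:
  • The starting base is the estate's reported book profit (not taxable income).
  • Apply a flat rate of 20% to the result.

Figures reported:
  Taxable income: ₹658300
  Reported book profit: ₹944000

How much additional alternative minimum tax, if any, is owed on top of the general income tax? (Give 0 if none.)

₹89709

General income tax:
  ₹605000 × 14% = ₹84700
  ₹53300 × 27% = ₹14391
  → ₹99091

Alternative minimum tax:
  Base (reported book profit): ₹944000
  ₹944000 × 20% = ₹188800

Excess of alternative minimum tax over general income tax: ₹188800 − ₹99091 = ₹89709.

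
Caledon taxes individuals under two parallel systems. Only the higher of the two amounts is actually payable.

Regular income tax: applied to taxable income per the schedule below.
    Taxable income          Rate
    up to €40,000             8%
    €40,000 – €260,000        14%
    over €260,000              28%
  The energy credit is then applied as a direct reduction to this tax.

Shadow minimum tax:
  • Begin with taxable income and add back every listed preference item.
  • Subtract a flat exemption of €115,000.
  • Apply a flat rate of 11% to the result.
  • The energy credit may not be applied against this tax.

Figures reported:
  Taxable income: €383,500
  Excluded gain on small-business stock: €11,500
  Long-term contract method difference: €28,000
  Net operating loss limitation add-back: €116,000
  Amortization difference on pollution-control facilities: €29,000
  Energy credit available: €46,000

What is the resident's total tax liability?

Regular income tax:
  €40,000 × 8% = €3,200
  €220,000 × 14% = €30,800
  €123,500 × 28% = €34,580
  → €68,580
  Less energy credit €46,000 → €22,580

Shadow minimum tax:
  Adjusted income: €383,500 + €11,500 + €28,000 + €116,000 + €29,000 = €568,000
  Less exemption €115,000 → base €453,000
  €453,000 × 11% = €49,830

€49,830 > €22,580, so the shadow minimum tax is the binding amount.

€49,830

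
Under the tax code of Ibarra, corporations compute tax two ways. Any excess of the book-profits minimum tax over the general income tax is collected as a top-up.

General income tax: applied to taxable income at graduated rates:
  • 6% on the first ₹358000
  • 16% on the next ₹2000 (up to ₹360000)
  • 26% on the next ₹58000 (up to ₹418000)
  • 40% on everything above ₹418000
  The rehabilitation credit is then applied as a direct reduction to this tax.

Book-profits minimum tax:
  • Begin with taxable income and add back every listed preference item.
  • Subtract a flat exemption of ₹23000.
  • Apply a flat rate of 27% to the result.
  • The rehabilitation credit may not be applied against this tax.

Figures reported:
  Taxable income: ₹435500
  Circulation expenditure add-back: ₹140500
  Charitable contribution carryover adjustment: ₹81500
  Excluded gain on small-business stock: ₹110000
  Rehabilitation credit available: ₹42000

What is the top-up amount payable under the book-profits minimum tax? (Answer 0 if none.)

₹199135

Book-profits minimum tax:
  Adjusted income: ₹435500 + ₹140500 + ₹81500 + ₹110000 = ₹767500
  Less exemption ₹23000 → base ₹744500
  ₹744500 × 27% = ₹201015

General income tax:
  ₹358000 × 6% = ₹21480
  ₹2000 × 16% = ₹320
  ₹58000 × 26% = ₹15080
  ₹17500 × 40% = ₹7000
  → ₹43880
  Less rehabilitation credit ₹42000 → ₹1880

Excess of book-profits minimum tax over general income tax: ₹201015 − ₹1880 = ₹199135.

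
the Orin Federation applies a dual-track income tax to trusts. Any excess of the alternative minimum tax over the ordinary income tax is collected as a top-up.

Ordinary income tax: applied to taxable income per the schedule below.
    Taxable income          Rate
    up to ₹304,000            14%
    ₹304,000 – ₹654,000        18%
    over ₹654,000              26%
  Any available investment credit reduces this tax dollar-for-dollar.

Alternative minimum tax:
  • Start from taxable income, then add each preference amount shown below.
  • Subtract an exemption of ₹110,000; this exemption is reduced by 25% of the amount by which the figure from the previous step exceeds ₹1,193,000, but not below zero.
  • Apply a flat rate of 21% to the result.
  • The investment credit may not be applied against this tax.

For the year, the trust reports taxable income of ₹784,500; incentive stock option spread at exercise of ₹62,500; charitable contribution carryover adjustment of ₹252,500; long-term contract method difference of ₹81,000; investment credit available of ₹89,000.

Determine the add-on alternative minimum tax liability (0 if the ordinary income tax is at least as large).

₹174,315

Ordinary income tax:
  ₹304,000 × 14% = ₹42,560
  ₹350,000 × 18% = ₹63,000
  ₹130,500 × 26% = ₹33,930
  → ₹139,490
  Less investment credit ₹89,000 → ₹50,490

Alternative minimum tax:
  Adjusted income: ₹784,500 + ₹62,500 + ₹252,500 + ₹81,000 = ₹1,180,500
  Exemption: ₹1,180,500 ≤ ₹1,193,000, so full ₹110,000 applies
  Base: ₹1,180,500 − ₹110,000 = ₹1,070,500
  ₹1,070,500 × 21% = ₹224,805

Excess of alternative minimum tax over ordinary income tax: ₹224,805 − ₹50,490 = ₹174,315.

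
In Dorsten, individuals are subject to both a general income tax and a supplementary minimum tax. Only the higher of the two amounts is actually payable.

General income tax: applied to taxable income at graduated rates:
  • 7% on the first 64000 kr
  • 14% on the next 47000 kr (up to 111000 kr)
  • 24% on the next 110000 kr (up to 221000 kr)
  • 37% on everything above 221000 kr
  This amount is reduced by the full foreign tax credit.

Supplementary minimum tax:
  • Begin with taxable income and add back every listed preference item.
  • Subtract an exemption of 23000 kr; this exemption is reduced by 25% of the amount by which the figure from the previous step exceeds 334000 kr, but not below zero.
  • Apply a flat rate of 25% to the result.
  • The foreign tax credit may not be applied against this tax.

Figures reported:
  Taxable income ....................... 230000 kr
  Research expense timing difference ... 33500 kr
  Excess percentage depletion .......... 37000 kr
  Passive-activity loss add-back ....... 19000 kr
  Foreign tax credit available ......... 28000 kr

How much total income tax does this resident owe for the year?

74125 kr

Supplementary minimum tax:
  Adjusted income: 230000 kr + 33500 kr + 37000 kr + 19000 kr = 319500 kr
  Exemption: 319500 kr ≤ 334000 kr, so full 23000 kr applies
  Base: 319500 kr − 23000 kr = 296500 kr
  296500 kr × 25% = 74125 kr

General income tax:
  64000 kr × 7% = 4480 kr
  47000 kr × 14% = 6580 kr
  110000 kr × 24% = 26400 kr
  9000 kr × 37% = 3330 kr
  → 40790 kr
  Less foreign tax credit 28000 kr → 12790 kr

74125 kr > 12790 kr, so the supplementary minimum tax is the binding amount.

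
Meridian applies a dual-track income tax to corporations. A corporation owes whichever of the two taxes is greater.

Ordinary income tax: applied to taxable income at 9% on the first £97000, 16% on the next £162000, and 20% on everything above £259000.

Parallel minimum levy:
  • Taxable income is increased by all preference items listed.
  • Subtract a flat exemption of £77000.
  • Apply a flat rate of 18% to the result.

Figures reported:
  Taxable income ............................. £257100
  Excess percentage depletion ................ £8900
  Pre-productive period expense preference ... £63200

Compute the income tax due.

£45396

Ordinary income tax:
  £97000 × 9% = £8730
  £160100 × 16% = £25616
  → £34346

Parallel minimum levy:
  Adjusted income: £257100 + £8900 + £63200 = £329200
  Less exemption £77000 → base £252200
  £252200 × 18% = £45396

£45396 > £34346, so the parallel minimum levy is the binding amount.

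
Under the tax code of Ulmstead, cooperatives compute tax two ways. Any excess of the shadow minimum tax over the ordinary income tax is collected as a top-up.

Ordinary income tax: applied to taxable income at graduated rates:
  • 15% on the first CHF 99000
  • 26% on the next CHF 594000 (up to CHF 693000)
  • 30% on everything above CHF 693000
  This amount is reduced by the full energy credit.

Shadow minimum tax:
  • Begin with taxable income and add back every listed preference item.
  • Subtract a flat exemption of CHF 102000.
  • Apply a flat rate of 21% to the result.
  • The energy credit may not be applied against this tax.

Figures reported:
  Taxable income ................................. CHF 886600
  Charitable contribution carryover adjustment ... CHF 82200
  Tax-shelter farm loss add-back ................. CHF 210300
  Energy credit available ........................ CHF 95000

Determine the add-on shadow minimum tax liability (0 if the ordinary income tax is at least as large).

Ordinary income tax:
  CHF 99000 × 15% = CHF 14850
  CHF 594000 × 26% = CHF 154440
  CHF 193600 × 30% = CHF 58080
  → CHF 227370
  Less energy credit CHF 95000 → CHF 132370

Shadow minimum tax:
  Adjusted income: CHF 886600 + CHF 82200 + CHF 210300 = CHF 1179100
  Less exemption CHF 102000 → base CHF 1077100
  CHF 1077100 × 21% = CHF 226191

Excess of shadow minimum tax over ordinary income tax: CHF 226191 − CHF 132370 = CHF 93821.

CHF 93821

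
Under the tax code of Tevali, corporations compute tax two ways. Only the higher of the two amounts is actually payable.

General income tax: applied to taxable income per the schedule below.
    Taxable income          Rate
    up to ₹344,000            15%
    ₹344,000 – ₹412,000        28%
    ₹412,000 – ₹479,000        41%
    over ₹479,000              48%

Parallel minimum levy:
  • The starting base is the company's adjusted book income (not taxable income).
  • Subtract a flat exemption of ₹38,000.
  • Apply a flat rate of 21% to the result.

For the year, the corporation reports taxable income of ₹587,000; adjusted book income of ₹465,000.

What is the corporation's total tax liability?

₹149,950

Parallel minimum levy:
  Base (adjusted book income): ₹465,000
  Less exemption ₹38,000 → base ₹427,000
  ₹427,000 × 21% = ₹89,670

General income tax:
  ₹344,000 × 15% = ₹51,600
  ₹68,000 × 28% = ₹19,040
  ₹67,000 × 41% = ₹27,470
  ₹108,000 × 48% = ₹51,840
  → ₹149,950

₹149,950 > ₹89,670, so the general income tax governs.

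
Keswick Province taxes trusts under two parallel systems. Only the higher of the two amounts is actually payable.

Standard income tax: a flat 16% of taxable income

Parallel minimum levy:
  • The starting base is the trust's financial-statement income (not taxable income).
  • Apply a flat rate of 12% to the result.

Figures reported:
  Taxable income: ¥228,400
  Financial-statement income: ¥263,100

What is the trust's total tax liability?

¥36,544

Standard income tax:
  ¥228,400 × 16% = ¥36,544

Parallel minimum levy:
  Base (financial-statement income): ¥263,100
  ¥263,100 × 12% = ¥31,572

¥36,544 > ¥31,572, so the standard income tax governs.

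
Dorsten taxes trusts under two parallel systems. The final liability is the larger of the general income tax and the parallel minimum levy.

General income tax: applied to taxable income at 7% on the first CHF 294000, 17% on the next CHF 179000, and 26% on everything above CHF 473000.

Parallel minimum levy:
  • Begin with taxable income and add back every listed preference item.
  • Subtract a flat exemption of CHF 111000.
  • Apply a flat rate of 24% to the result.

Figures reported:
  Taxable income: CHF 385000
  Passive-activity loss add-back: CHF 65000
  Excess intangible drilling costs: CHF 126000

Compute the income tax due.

Parallel minimum levy:
  Adjusted income: CHF 385000 + CHF 65000 + CHF 126000 = CHF 576000
  Less exemption CHF 111000 → base CHF 465000
  CHF 465000 × 24% = CHF 111600

General income tax:
  CHF 294000 × 7% = CHF 20580
  CHF 91000 × 17% = CHF 15470
  → CHF 36050

CHF 111600 > CHF 36050, so the parallel minimum levy is the binding amount.

CHF 111600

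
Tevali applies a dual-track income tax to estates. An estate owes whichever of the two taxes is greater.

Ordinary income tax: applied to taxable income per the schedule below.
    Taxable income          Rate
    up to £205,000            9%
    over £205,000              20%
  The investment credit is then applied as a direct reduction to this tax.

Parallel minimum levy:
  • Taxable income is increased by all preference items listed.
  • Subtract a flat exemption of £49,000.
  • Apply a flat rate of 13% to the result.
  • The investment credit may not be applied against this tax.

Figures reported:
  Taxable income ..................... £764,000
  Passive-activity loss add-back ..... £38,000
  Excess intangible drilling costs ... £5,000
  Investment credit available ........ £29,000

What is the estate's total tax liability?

Parallel minimum levy:
  Adjusted income: £764,000 + £38,000 + £5,000 = £807,000
  Less exemption £49,000 → base £758,000
  £758,000 × 13% = £98,540

Ordinary income tax:
  £205,000 × 9% = £18,450
  £559,000 × 20% = £111,800
  → £130,250
  Less investment credit £29,000 → £101,250

£101,250 > £98,540, so the ordinary income tax governs.

£101,250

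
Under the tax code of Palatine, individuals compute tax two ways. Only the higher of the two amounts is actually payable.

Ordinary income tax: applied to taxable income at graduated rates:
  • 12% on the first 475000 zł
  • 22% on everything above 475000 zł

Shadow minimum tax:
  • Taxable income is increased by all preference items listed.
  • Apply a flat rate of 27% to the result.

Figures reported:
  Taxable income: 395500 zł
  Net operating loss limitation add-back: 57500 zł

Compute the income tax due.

Ordinary income tax:
  395500 zł × 12% = 47460 zł

Shadow minimum tax:
  Adjusted income: 395500 zł + 57500 zł = 453000 zł
  453000 zł × 27% = 122310 zł

122310 zł > 47460 zł, so the shadow minimum tax is the binding amount.

122310 zł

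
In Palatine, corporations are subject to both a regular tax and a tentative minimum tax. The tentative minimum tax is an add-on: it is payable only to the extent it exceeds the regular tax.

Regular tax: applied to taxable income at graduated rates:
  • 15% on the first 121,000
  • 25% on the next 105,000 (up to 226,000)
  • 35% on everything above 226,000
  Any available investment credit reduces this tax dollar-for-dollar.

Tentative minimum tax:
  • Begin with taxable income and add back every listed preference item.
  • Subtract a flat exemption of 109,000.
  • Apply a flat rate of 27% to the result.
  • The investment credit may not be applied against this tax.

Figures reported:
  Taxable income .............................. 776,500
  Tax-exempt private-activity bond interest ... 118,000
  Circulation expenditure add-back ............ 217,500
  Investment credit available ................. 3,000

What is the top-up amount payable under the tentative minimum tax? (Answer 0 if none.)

36,735

Regular tax:
  121,000 × 15% = 18,150
  105,000 × 25% = 26,250
  550,500 × 35% = 192,675
  → 237,075
  Less investment credit 3,000 → 234,075

Tentative minimum tax:
  Adjusted income: 776,500 + 118,000 + 217,500 = 1,112,000
  Less exemption 109,000 → base 1,003,000
  1,003,000 × 27% = 270,810

Excess of tentative minimum tax over regular tax: 270,810 − 234,075 = 36,735.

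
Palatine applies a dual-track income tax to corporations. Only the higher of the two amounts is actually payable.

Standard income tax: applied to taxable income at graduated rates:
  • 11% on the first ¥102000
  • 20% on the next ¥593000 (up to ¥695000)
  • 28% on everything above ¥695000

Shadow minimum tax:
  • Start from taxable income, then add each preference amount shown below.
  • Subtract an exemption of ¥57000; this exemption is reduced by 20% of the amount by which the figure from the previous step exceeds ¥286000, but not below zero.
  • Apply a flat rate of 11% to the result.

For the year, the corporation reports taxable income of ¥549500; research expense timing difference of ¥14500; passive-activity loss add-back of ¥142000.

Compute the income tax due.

¥100720

Shadow minimum tax:
  Adjusted income: ¥549500 + ¥14500 + ¥142000 = ¥706000
  Exemption: 20% × (¥706000 − ¥286000) = ¥84000 ≥ ¥57000, so the exemption is fully phased out
  Base: ¥706000 − ¥0 = ¥706000
  ¥706000 × 11% = ¥77660

Standard income tax:
  ¥102000 × 11% = ¥11220
  ¥447500 × 20% = ¥89500
  → ¥100720

¥100720 > ¥77660, so the standard income tax governs.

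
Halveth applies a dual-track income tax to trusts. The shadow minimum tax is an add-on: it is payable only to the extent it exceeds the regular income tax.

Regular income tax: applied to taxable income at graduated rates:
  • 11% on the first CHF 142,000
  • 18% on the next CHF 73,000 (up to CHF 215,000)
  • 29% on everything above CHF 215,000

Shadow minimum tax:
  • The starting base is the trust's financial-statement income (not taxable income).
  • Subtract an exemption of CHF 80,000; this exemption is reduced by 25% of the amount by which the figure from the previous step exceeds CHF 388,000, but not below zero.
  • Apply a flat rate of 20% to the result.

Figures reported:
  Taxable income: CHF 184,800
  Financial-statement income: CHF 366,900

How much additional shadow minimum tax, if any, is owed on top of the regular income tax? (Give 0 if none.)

Regular income tax:
  CHF 142,000 × 11% = CHF 15,620
  CHF 42,800 × 18% = CHF 7,704
  → CHF 23,324

Shadow minimum tax:
  Base (financial-statement income): CHF 366,900
  Exemption: CHF 366,900 ≤ CHF 388,000, so full CHF 80,000 applies
  Base: CHF 366,900 − CHF 80,000 = CHF 286,900
  CHF 286,900 × 20% = CHF 57,380

Excess of shadow minimum tax over regular income tax: CHF 57,380 − CHF 23,324 = CHF 34,056.

CHF 34,056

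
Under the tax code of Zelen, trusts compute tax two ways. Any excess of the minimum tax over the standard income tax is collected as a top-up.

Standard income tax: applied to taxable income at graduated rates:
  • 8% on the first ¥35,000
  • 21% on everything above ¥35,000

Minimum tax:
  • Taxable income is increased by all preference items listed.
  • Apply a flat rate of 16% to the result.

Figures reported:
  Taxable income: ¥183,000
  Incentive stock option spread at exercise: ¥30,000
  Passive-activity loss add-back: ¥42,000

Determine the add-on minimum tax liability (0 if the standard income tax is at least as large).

¥6,920

Minimum tax:
  Adjusted income: ¥183,000 + ¥30,000 + ¥42,000 = ¥255,000
  ¥255,000 × 16% = ¥40,800

Standard income tax:
  ¥35,000 × 8% = ¥2,800
  ¥148,000 × 21% = ¥31,080
  → ¥33,880

Excess of minimum tax over standard income tax: ¥40,800 − ¥33,880 = ¥6,920.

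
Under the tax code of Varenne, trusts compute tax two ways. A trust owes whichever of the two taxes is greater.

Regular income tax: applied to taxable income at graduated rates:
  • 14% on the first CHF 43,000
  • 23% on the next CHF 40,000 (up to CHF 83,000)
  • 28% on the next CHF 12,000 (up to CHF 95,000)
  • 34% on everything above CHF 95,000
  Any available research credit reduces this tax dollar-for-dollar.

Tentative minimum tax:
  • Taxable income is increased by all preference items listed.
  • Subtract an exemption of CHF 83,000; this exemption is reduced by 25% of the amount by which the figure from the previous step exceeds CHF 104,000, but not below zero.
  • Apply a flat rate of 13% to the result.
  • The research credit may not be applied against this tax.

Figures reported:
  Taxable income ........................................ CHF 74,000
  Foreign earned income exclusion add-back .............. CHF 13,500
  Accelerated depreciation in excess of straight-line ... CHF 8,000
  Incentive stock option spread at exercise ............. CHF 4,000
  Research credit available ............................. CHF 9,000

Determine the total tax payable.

Regular income tax:
  CHF 43,000 × 14% = CHF 6,020
  CHF 31,000 × 23% = CHF 7,130
  → CHF 13,150
  Less research credit CHF 9,000 → CHF 4,150

Tentative minimum tax:
  Adjusted income: CHF 74,000 + CHF 13,500 + CHF 8,000 + CHF 4,000 = CHF 99,500
  Exemption: CHF 99,500 ≤ CHF 104,000, so full CHF 83,000 applies
  Base: CHF 99,500 − CHF 83,000 = CHF 16,500
  CHF 16,500 × 13% = CHF 2,145

CHF 4,150 > CHF 2,145, so the regular income tax governs.

CHF 4,150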